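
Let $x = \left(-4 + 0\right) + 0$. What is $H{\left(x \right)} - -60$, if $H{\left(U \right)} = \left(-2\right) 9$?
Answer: $42$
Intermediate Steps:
$x = -4$ ($x = -4 + 0 = -4$)
$H{\left(U \right)} = -18$
$H{\left(x \right)} - -60 = -18 - -60 = -18 + 60 = 42$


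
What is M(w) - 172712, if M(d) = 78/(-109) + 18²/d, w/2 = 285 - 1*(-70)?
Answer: -6683100872/38695 ≈ -1.7271e+5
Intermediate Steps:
w = 710 (w = 2*(285 - 1*(-70)) = 2*(285 + 70) = 2*355 = 710)
M(d) = -78/109 + 324/d (M(d) = 78*(-1/109) + 324/d = -78/109 + 324/d)
M(w) - 172712 = (-78/109 + 324/710) - 172712 = (-78/109 + 324*(1/710)) - 172712 = (-78/109 + 162/355) - 172712 = -10032/38695 - 172712 = -6683100872/38695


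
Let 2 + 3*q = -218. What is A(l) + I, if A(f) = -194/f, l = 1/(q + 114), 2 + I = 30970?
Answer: 69236/3 ≈ 23079.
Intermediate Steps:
q = -220/3 (q = -⅔ + (⅓)*(-218) = -⅔ - 218/3 = -220/3 ≈ -73.333)
I = 30968 (I = -2 + 30970 = 30968)
l = 3/122 (l = 1/(-220/3 + 114) = 1/(122/3) = 3/122 ≈ 0.024590)
A(l) + I = -194/3/122 + 30968 = -194*122/3 + 30968 = -23668/3 + 30968 = 69236/3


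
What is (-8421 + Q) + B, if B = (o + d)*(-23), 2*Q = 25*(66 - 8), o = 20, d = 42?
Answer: -9122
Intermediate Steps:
Q = 725 (Q = (25*(66 - 8))/2 = (25*58)/2 = (1/2)*1450 = 725)
B = -1426 (B = (20 + 42)*(-23) = 62*(-23) = -1426)
(-8421 + Q) + B = (-8421 + 725) - 1426 = -7696 - 1426 = -9122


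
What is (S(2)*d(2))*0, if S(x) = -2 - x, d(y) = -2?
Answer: 0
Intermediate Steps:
(S(2)*d(2))*0 = ((-2 - 1*2)*(-2))*0 = ((-2 - 2)*(-2))*0 = -4*(-2)*0 = 8*0 = 0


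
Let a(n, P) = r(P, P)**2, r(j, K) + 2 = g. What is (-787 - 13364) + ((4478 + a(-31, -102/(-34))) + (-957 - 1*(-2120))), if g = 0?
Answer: -8506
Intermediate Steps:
r(j, K) = -2 (r(j, K) = -2 + 0 = -2)
a(n, P) = 4 (a(n, P) = (-2)**2 = 4)
(-787 - 13364) + ((4478 + a(-31, -102/(-34))) + (-957 - 1*(-2120))) = (-787 - 13364) + ((4478 + 4) + (-957 - 1*(-2120))) = -14151 + (4482 + (-957 + 2120)) = -14151 + (4482 + 1163) = -14151 + 5645 = -8506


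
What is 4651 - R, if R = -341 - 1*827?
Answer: 5819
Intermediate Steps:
R = -1168 (R = -341 - 827 = -1168)
4651 - R = 4651 - 1*(-1168) = 4651 + 1168 = 5819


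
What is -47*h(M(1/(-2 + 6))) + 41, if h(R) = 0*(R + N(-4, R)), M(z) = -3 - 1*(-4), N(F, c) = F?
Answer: 41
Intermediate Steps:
M(z) = 1 (M(z) = -3 + 4 = 1)
h(R) = 0 (h(R) = 0*(R - 4) = 0*(-4 + R) = 0)
-47*h(M(1/(-2 + 6))) + 41 = -47*0 + 41 = 0 + 41 = 41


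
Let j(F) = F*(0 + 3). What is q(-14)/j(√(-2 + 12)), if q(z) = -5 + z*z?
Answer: 191*√10/30 ≈ 20.133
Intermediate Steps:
q(z) = -5 + z²
j(F) = 3*F (j(F) = F*3 = 3*F)
q(-14)/j(√(-2 + 12)) = (-5 + (-14)²)/((3*√(-2 + 12))) = (-5 + 196)/((3*√10)) = 191*(√10/30) = 191*√10/30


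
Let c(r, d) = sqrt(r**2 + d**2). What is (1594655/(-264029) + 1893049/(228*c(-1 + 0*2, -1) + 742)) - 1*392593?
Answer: -22961086388917705/58957147642 - 107903793*sqrt(2)/111649 ≈ -3.9082e+5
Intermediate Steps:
c(r, d) = sqrt(d**2 + r**2)
(1594655/(-264029) + 1893049/(228*c(-1 + 0*2, -1) + 742)) - 1*392593 = (1594655/(-264029) + 1893049/(228*sqrt((-1)**2 + (-1 + 0*2)**2) + 742)) - 1*392593 = (1594655*(-1/264029) + 1893049/(228*sqrt(1 + (-1 + 0)**2) + 742)) - 392593 = (-1594655/264029 + 1893049/(228*sqrt(1 + (-1)**2) + 742)) - 392593 = (-1594655/264029 + 1893049/(228*sqrt(1 + 1) + 742)) - 392593 = (-1594655/264029 + 1893049/(228*sqrt(2) + 742)) - 392593 = (-1594655/264029 + 1893049/(742 + 228*sqrt(2))) - 392593 = -103657531852/264029 + 1893049/(742 + 228*sqrt(2))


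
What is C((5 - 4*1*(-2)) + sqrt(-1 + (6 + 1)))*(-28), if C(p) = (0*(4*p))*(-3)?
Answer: 0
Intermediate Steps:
C(p) = 0 (C(p) = 0*(-3) = 0)
C((5 - 4*1*(-2)) + sqrt(-1 + (6 + 1)))*(-28) = 0*(-28) = 0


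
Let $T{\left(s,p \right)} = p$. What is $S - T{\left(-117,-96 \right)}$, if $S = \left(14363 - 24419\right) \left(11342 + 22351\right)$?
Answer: $-338816712$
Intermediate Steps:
$S = -338816808$ ($S = \left(-10056\right) 33693 = -338816808$)
$S - T{\left(-117,-96 \right)} = -338816808 - -96 = -338816808 + 96 = -338816712$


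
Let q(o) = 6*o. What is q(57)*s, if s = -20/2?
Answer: -3420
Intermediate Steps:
s = -10 (s = -20*½ = -10)
q(57)*s = (6*57)*(-10) = 342*(-10) = -3420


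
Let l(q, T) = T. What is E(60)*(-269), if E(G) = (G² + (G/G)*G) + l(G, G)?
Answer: -1000680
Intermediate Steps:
E(G) = G² + 2*G (E(G) = (G² + (G/G)*G) + G = (G² + 1*G) + G = (G² + G) + G = (G + G²) + G = G² + 2*G)
E(60)*(-269) = (60*(2 + 60))*(-269) = (60*62)*(-269) = 3720*(-269) = -1000680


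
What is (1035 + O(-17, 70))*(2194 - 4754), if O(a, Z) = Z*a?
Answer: 396800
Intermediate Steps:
(1035 + O(-17, 70))*(2194 - 4754) = (1035 + 70*(-17))*(2194 - 4754) = (1035 - 1190)*(-2560) = -155*(-2560) = 396800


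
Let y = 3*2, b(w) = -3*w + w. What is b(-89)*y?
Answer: 1068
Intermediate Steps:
b(w) = -2*w
y = 6
b(-89)*y = -2*(-89)*6 = 178*6 = 1068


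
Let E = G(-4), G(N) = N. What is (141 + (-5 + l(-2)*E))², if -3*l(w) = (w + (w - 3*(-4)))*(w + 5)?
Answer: 28224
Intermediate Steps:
E = -4
l(w) = -(5 + w)*(12 + 2*w)/3 (l(w) = -(w + (w - 3*(-4)))*(w + 5)/3 = -(w + (w + 12))*(5 + w)/3 = -(w + (12 + w))*(5 + w)/3 = -(12 + 2*w)*(5 + w)/3 = -(5 + w)*(12 + 2*w)/3)
(141 + (-5 + l(-2)*E))² = (141 + (-5 + (-20 - 22/3*(-2) - ⅔*(-2)²)*(-4)))² = (141 + (-5 + (-20 + 44/3 - ⅔*4)*(-4)))² = (141 + (-5 + (-20 + 44/3 - 8/3)*(-4)))² = (141 + (-5 - 8*(-4)))² = (141 + (-5 + 32))² = (141 + 27)² = 168² = 28224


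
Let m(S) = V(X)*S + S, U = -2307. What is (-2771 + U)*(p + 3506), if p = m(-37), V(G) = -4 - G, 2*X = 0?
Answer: -18367126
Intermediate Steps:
X = 0 (X = (½)*0 = 0)
m(S) = -3*S (m(S) = (-4 - 1*0)*S + S = (-4 + 0)*S + S = -4*S + S = -3*S)
p = 111 (p = -3*(-37) = 111)
(-2771 + U)*(p + 3506) = (-2771 - 2307)*(111 + 3506) = -5078*3617 = -18367126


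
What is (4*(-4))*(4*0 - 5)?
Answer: 80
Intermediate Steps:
(4*(-4))*(4*0 - 5) = -16*(0 - 5) = -16*(-5) = 80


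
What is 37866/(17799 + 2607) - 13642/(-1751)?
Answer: 57447003/5955151 ≈ 9.6466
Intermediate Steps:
37866/(17799 + 2607) - 13642/(-1751) = 37866/20406 - 13642*(-1/1751) = 37866*(1/20406) + 13642/1751 = 6311/3401 + 13642/1751 = 57447003/5955151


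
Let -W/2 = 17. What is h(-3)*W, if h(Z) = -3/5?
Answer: 102/5 ≈ 20.400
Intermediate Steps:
W = -34 (W = -2*17 = -34)
h(Z) = -⅗ (h(Z) = -3*⅕ = -⅗)
h(-3)*W = -⅗*(-34) = 102/5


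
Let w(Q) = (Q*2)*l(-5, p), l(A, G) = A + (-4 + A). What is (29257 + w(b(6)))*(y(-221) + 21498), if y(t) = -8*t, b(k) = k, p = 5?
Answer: 676784674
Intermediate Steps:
l(A, G) = -4 + 2*A
w(Q) = -28*Q (w(Q) = (Q*2)*(-4 + 2*(-5)) = (2*Q)*(-4 - 10) = (2*Q)*(-14) = -28*Q)
(29257 + w(b(6)))*(y(-221) + 21498) = (29257 - 28*6)*(-8*(-221) + 21498) = (29257 - 168)*(1768 + 21498) = 29089*23266 = 676784674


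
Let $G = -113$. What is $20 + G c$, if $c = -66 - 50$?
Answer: $13128$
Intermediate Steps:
$c = -116$ ($c = -66 - 50 = -116$)
$20 + G c = 20 - -13108 = 20 + 13108 = 13128$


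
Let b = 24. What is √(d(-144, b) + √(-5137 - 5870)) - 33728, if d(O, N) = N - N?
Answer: -33728 + √3*1223^(¼)*√I ≈ -33721.0 + 7.2427*I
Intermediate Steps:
d(O, N) = 0
√(d(-144, b) + √(-5137 - 5870)) - 33728 = √(0 + √(-5137 - 5870)) - 33728 = √(0 + √(-11007)) - 33728 = √(0 + 3*I*√1223) - 33728 = √(3*I*√1223) - 33728 = √3*1223^(¼)*√I - 33728 = -33728 + √3*1223^(¼)*√I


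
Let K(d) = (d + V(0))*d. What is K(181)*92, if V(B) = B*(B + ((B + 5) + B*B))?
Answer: 3014012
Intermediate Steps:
V(B) = B*(5 + B² + 2*B) (V(B) = B*(B + ((5 + B) + B²)) = B*(B + (5 + B + B²)) = B*(5 + B² + 2*B))
K(d) = d² (K(d) = (d + 0*(5 + 0² + 2*0))*d = (d + 0*(5 + 0 + 0))*d = (d + 0*5)*d = (d + 0)*d = d*d = d²)
K(181)*92 = 181²*92 = 32761*92 = 3014012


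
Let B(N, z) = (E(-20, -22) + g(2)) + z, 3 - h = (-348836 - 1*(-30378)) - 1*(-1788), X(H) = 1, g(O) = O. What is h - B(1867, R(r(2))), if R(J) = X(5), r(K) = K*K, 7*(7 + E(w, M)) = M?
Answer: 2216761/7 ≈ 3.1668e+5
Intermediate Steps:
E(w, M) = -7 + M/7
r(K) = K**2
h = 316673 (h = 3 - ((-348836 - 1*(-30378)) - 1*(-1788)) = 3 - ((-348836 + 30378) + 1788) = 3 - (-318458 + 1788) = 3 - 1*(-316670) = 3 + 316670 = 316673)
R(J) = 1
B(N, z) = -57/7 + z (B(N, z) = ((-7 + (1/7)*(-22)) + 2) + z = ((-7 - 22/7) + 2) + z = (-71/7 + 2) + z = -57/7 + z)
h - B(1867, R(r(2))) = 316673 - (-57/7 + 1) = 316673 - 1*(-50/7) = 316673 + 50/7 = 2216761/7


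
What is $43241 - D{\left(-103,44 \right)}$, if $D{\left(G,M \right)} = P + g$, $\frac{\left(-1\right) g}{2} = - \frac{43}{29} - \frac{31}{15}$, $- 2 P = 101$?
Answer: $\frac{37657429}{870} \approx 43284.0$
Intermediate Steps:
$P = - \frac{101}{2}$ ($P = \left(- \frac{1}{2}\right) 101 = - \frac{101}{2} \approx -50.5$)
$g = \frac{3088}{435}$ ($g = - 2 \left(- \frac{43}{29} - \frac{31}{15}\right) = \left(-2\right) \left(- \frac{1544}{435}\right) = \frac{3088}{435} \approx 7.0988$)
$D{\left(G,M \right)} = - \frac{37759}{870}$ ($D{\left(G,M \right)} = - \frac{101}{2} + \frac{3088}{435} = - \frac{37759}{870}$)
$43241 - D{\left(-103,44 \right)} = 43241 - - \frac{37759}{870} = 43241 + \frac{37759}{870} = \frac{37657429}{870}$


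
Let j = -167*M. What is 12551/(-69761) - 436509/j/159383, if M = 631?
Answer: -210767389005092/1171657090098551 ≈ -0.17989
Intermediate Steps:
j = -105377 (j = -167*631 = -105377)
12551/(-69761) - 436509/j/159383 = 12551/(-69761) - 436509/(-105377)/159383 = 12551*(-1/69761) - 436509*(-1/105377)*(1/159383) = -12551/69761 + (436509/105377)*(1/159383) = -12551/69761 + 436509/16795302391 = -210767389005092/1171657090098551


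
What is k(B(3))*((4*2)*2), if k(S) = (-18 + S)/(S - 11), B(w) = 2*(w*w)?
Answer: 0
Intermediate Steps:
B(w) = 2*w**2
k(S) = (-18 + S)/(-11 + S)
k(B(3))*((4*2)*2) = ((-18 + 2*3**2)/(-11 + 2*3**2))*((4*2)*2) = ((-18 + 2*9)/(-11 + 2*9))*(8*2) = ((-18 + 18)/(-11 + 18))*16 = (0/7)*16 = ((1/7)*0)*16 = 0*16 = 0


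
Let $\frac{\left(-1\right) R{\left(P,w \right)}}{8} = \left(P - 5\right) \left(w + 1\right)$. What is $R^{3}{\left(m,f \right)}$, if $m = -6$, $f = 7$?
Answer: $348913664$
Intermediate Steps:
$R{\left(P,w \right)} = - 8 \left(1 + w\right) \left(-5 + P\right)$ ($R{\left(P,w \right)} = - 8 \left(P - 5\right) \left(w + 1\right) = - 8 \left(-5 + P\right) \left(1 + w\right) = - 8 \left(1 + w\right) \left(-5 + P\right)$)
$R^{3}{\left(m,f \right)} = \left(40 - -48 + 40 \cdot 7 - \left(-48\right) 7\right)^{3} = \left(40 + 48 + 280 + 336\right)^{3} = 704^{3} = 348913664$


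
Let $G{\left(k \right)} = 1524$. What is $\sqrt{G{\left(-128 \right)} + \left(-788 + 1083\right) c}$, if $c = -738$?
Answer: $i \sqrt{216186} \approx 464.96 i$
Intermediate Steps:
$\sqrt{G{\left(-128 \right)} + \left(-788 + 1083\right) c} = \sqrt{1524 + \left(-788 + 1083\right) \left(-738\right)} = \sqrt{1524 + 295 \left(-738\right)} = \sqrt{1524 - 217710} = \sqrt{-216186} = i \sqrt{216186}$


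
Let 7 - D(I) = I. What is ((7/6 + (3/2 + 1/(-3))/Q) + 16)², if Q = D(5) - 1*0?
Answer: 5041/16 ≈ 315.06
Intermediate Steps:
D(I) = 7 - I
Q = 2 (Q = (7 - 1*5) - 1*0 = (7 - 5) + 0 = 2 + 0 = 2)
((7/6 + (3/2 + 1/(-3))/Q) + 16)² = ((7/6 + (3/2 + 1/(-3))/2) + 16)² = ((7*(⅙) + (3*(½) + 1*(-⅓))*(½)) + 16)² = ((7/6 + (3/2 - ⅓)*(½)) + 16)² = ((7/6 + (7/6)*(½)) + 16)² = ((7/6 + 7/12) + 16)² = (7/4 + 16)² = (71/4)² = 5041/16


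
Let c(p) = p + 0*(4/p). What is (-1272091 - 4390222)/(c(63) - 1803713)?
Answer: 5662313/1803650 ≈ 3.1394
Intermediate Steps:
c(p) = p (c(p) = p + 0 = p)
(-1272091 - 4390222)/(c(63) - 1803713) = (-1272091 - 4390222)/(63 - 1803713) = -5662313/(-1803650) = -5662313*(-1/1803650) = 5662313/1803650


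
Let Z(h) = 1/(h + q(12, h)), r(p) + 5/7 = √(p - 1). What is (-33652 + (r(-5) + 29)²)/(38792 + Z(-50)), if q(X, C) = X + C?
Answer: -141683344/167271055 + 34848*I*√6/23895865 ≈ -0.84703 + 0.0035722*I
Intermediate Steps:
q(X, C) = C + X
r(p) = -5/7 + √(-1 + p) (r(p) = -5/7 + √(p - 1) = -5/7 + √(-1 + p))
Z(h) = 1/(12 + 2*h) (Z(h) = 1/(h + (h + 12)) = 1/(h + (12 + h)) = 1/(12 + 2*h))
(-33652 + (r(-5) + 29)²)/(38792 + Z(-50)) = (-33652 + ((-5/7 + √(-1 - 5)) + 29)²)/(38792 + 1/(2*(6 - 50))) = (-33652 + ((-5/7 + √(-6)) + 29)²)/(38792 + (½)/(-44)) = (-33652 + ((-5/7 + I*√6) + 29)²)/(38792 + (½)*(-1/44)) = (-33652 + (198/7 + I*√6)²)/(38792 - 1/88) = (-33652 + (198/7 + I*√6)²)/(3413695/88) = (-33652 + (198/7 + I*√6)²)*(88/3413695) = -2961376/3413695 + 88*(198/7 + I*√6)²/3413695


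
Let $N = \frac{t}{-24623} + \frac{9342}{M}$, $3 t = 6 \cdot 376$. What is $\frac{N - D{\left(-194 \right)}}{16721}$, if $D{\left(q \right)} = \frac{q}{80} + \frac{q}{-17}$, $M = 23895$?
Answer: $- \frac{25565244913}{49554761585880} \approx -0.0005159$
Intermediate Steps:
$D{\left(q \right)} = - \frac{63 q}{1360}$ ($D{\left(q \right)} = q \frac{1}{80} + q \left(- \frac{1}{17}\right) = \frac{q}{80} - \frac{q}{17} = - \frac{63 q}{1360}$)
$t = 752$ ($t = \frac{6 \cdot 376}{3} = \frac{1}{3} \cdot 2256 = 752$)
$N = \frac{7854038}{21791355}$ ($N = \frac{752}{-24623} + \frac{9342}{23895} = 752 \left(- \frac{1}{24623}\right) + 9342 \cdot \frac{1}{23895} = - \frac{752}{24623} + \frac{346}{885} = \frac{7854038}{21791355} \approx 0.36042$)
$\frac{N - D{\left(-194 \right)}}{16721} = \frac{\frac{7854038}{21791355} - \left(- \frac{63}{1360}\right) \left(-194\right)}{16721} = \left(\frac{7854038}{21791355} - \frac{6111}{680}\right) \frac{1}{16721} = \left(- \frac{25565244913}{2963624280}\right) \frac{1}{16721} = - \frac{25565244913}{49554761585880}$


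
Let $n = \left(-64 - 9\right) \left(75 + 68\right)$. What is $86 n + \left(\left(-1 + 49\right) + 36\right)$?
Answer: $-897670$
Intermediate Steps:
$n = -10439$ ($n = \left(-64 - 9\right) 143 = \left(-73\right) 143 = -10439$)
$86 n + \left(\left(-1 + 49\right) + 36\right) = 86 \left(-10439\right) + \left(\left(-1 + 49\right) + 36\right) = -897754 + \left(48 + 36\right) = -897754 + 84 = -897670$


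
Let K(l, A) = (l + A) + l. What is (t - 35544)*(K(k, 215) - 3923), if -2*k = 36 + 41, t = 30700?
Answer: 18334540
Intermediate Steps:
k = -77/2 (k = -(36 + 41)/2 = -½*77 = -77/2 ≈ -38.500)
K(l, A) = A + 2*l (K(l, A) = (A + l) + l = A + 2*l)
(t - 35544)*(K(k, 215) - 3923) = (30700 - 35544)*((215 + 2*(-77/2)) - 3923) = -4844*((215 - 77) - 3923) = -4844*(138 - 3923) = -4844*(-3785) = 18334540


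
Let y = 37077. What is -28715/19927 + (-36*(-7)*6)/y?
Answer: -344845477/246277793 ≈ -1.4002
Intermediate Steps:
-28715/19927 + (-36*(-7)*6)/y = -28715/19927 + (-36*(-7)*6)/37077 = -28715*1/19927 + (252*6)*(1/37077) = -28715/19927 + 1512*(1/37077) = -28715/19927 + 504/12359 = -344845477/246277793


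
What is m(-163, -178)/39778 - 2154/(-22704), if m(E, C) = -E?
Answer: 7448547/75259976 ≈ 0.098971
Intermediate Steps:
m(-163, -178)/39778 - 2154/(-22704) = -1*(-163)/39778 - 2154/(-22704) = 163*(1/39778) - 2154*(-1/22704) = 163/39778 + 359/3784 = 7448547/75259976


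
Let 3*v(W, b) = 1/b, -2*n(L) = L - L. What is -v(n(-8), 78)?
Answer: -1/234 ≈ -0.0042735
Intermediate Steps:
n(L) = 0 (n(L) = -(L - L)/2 = -½*0 = 0)
v(W, b) = 1/(3*b)
-v(n(-8), 78) = -1/(3*78) = -1*1/234 = -1/234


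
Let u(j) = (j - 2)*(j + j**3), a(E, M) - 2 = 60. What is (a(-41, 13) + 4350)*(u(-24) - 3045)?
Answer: 1575097236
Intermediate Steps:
a(E, M) = 62 (a(E, M) = 2 + 60 = 62)
u(j) = (-2 + j)*(j + j**3)
(a(-41, 13) + 4350)*(u(-24) - 3045) = (62 + 4350)*(-24*(-2 - 24 + (-24)**3 - 2*(-24)**2) - 3045) = 4412*(-24*(-2 - 24 - 13824 - 2*576) - 3045) = 4412*(-24*(-2 - 24 - 13824 - 1152) - 3045) = 4412*(-24*(-15002) - 3045) = 4412*(360048 - 3045) = 4412*357003 = 1575097236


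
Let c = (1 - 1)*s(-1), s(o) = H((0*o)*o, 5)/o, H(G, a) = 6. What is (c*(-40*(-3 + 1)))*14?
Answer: 0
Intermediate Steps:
s(o) = 6/o
c = 0 (c = (1 - 1)*(6/(-1)) = 0*(6*(-1)) = 0*(-6) = 0)
(c*(-40*(-3 + 1)))*14 = (0*(-40*(-3 + 1)))*14 = (0*(-40*(-2)))*14 = (0*80)*14 = 0*14 = 0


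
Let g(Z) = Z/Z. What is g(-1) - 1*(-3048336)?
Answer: 3048337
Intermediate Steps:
g(Z) = 1
g(-1) - 1*(-3048336) = 1 - 1*(-3048336) = 1 + 3048336 = 3048337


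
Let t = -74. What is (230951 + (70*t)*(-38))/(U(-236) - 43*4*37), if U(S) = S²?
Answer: 142597/16444 ≈ 8.6717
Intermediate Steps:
(230951 + (70*t)*(-38))/(U(-236) - 43*4*37) = (230951 + (70*(-74))*(-38))/((-236)² - 43*4*37) = (230951 - 5180*(-38))/(55696 - 172*37) = (230951 + 196840)/(55696 - 6364) = 427791/49332 = 427791*(1/49332) = 142597/16444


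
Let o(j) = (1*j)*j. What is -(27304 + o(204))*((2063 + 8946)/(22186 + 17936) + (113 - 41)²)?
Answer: -7167799128220/20061 ≈ -3.5730e+8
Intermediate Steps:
o(j) = j² (o(j) = j*j = j²)
-(27304 + o(204))*((2063 + 8946)/(22186 + 17936) + (113 - 41)²) = -(27304 + 204²)*((2063 + 8946)/(22186 + 17936) + (113 - 41)²) = -(27304 + 41616)*(11009/40122 + 72²) = -68920*(11009*(1/40122) + 5184) = -68920*(11009/40122 + 5184) = -68920*208003457/40122 = -1*7167799128220/20061 = -7167799128220/20061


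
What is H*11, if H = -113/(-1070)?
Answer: 1243/1070 ≈ 1.1617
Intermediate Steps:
H = 113/1070 (H = -113*(-1/1070) = 113/1070 ≈ 0.10561)
H*11 = (113/1070)*11 = 1243/1070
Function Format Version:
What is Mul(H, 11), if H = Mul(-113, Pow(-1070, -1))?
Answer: Rational(1243, 1070) ≈ 1.1617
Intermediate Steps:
H = Rational(113, 1070) (H = Mul(-113, Rational(-1, 1070)) = Rational(113, 1070) ≈ 0.10561)
Mul(H, 11) = Mul(Rational(113, 1070), 11) = Rational(1243, 1070)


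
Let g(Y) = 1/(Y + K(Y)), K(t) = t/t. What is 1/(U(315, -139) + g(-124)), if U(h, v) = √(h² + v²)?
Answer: 123/1793482433 + 15129*√118546/1793482433 ≈ 0.0029045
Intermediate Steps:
K(t) = 1
g(Y) = 1/(1 + Y) (g(Y) = 1/(Y + 1) = 1/(1 + Y))
1/(U(315, -139) + g(-124)) = 1/(√(315² + (-139)²) + 1/(1 - 124)) = 1/(√(99225 + 19321) + 1/(-123)) = 1/(√118546 - 1/123) = 1/(-1/123 + √118546)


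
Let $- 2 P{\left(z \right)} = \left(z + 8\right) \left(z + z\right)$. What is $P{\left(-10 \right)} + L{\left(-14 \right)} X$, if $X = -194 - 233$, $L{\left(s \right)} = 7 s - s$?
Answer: $35848$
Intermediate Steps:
$P{\left(z \right)} = - z \left(8 + z\right)$ ($P{\left(z \right)} = - \frac{\left(z + 8\right) \left(z + z\right)}{2} = - \frac{\left(8 + z\right) 2 z}{2} = - \frac{2 z \left(8 + z\right)}{2} = - z \left(8 + z\right)$)
$L{\left(s \right)} = 6 s$
$X = -427$
$P{\left(-10 \right)} + L{\left(-14 \right)} X = \left(-1\right) \left(-10\right) \left(8 - 10\right) + 6 \left(-14\right) \left(-427\right) = \left(-1\right) \left(-10\right) \left(-2\right) - -35868 = -20 + 35868 = 35848$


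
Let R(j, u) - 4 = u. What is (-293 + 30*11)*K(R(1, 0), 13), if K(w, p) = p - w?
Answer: 333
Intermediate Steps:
R(j, u) = 4 + u
(-293 + 30*11)*K(R(1, 0), 13) = (-293 + 30*11)*(13 - (4 + 0)) = (-293 + 330)*(13 - 1*4) = 37*(13 - 4) = 37*9 = 333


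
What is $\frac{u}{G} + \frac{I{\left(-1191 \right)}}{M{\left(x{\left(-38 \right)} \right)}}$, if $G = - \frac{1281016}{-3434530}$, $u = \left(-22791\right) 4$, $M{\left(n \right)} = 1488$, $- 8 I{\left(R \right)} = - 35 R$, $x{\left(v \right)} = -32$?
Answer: $- \frac{14118413586635}{57762176} \approx -2.4442 \cdot 10^{5}$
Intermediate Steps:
$I{\left(R \right)} = \frac{35 R}{8}$ ($I{\left(R \right)} = - \frac{\left(-35\right) R}{8} = \frac{35 R}{8}$)
$u = -91164$
$G = \frac{58228}{156115}$ ($G = \left(-1281016\right) \left(- \frac{1}{3434530}\right) = \frac{58228}{156115} \approx 0.37298$)
$\frac{u}{G} + \frac{I{\left(-1191 \right)}}{M{\left(x{\left(-38 \right)} \right)}} = - \frac{91164}{\frac{58228}{156115}} + \frac{\frac{35}{8} \left(-1191\right)}{1488} = \left(-91164\right) \frac{156115}{58228} - \frac{13895}{3968} = - \frac{3558016965}{14557} - \frac{13895}{3968} = - \frac{14118413586635}{57762176}$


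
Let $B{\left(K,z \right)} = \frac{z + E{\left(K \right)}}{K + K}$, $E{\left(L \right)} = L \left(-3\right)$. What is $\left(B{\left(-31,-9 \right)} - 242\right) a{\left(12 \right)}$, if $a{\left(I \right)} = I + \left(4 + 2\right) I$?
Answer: $- \frac{633696}{31} \approx -20442.0$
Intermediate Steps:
$E{\left(L \right)} = - 3 L$
$B{\left(K,z \right)} = \frac{z - 3 K}{2 K}$ ($B{\left(K,z \right)} = \frac{z - 3 K}{K + K} = \frac{z - 3 K}{2 K}$)
$a{\left(I \right)} = 7 I$ ($a{\left(I \right)} = I + 6 I = 7 I$)
$\left(B{\left(-31,-9 \right)} - 242\right) a{\left(12 \right)} = \left(\frac{-9 - -93}{2 \left(-31\right)} - 242\right) 7 \cdot 12 = \left(\frac{1}{2} \left(- \frac{1}{31}\right) \left(-9 + 93\right) - 242\right) 84 = \left(\frac{1}{2} \left(- \frac{1}{31}\right) 84 - 242\right) 84 = \left(- \frac{42}{31} - 242\right) 84 = \left(- \frac{7544}{31}\right) 84 = - \frac{633696}{31}$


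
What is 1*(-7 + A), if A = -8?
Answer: -15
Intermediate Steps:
1*(-7 + A) = 1*(-7 - 8) = 1*(-15) = -15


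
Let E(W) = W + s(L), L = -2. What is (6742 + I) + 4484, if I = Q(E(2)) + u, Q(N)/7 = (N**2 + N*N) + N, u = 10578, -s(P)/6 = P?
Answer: 24646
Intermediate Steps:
s(P) = -6*P
E(W) = 12 + W (E(W) = W - 6*(-2) = W + 12 = 12 + W)
Q(N) = 7*N + 14*N**2 (Q(N) = 7*((N**2 + N*N) + N) = 7*((N**2 + N**2) + N) = 7*(2*N**2 + N) = 7*(N + 2*N**2) = 7*N + 14*N**2)
I = 13420 (I = 7*(12 + 2)*(1 + 2*(12 + 2)) + 10578 = 7*14*(1 + 2*14) + 10578 = 7*14*(1 + 28) + 10578 = 7*14*29 + 10578 = 2842 + 10578 = 13420)
(6742 + I) + 4484 = (6742 + 13420) + 4484 = 20162 + 4484 = 24646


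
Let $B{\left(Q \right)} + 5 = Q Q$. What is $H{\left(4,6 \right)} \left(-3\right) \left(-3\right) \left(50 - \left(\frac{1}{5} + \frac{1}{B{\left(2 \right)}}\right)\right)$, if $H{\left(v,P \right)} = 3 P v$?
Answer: $\frac{164592}{5} \approx 32918.0$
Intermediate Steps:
$H{\left(v,P \right)} = 3 P v$
$B{\left(Q \right)} = -5 + Q^{2}$ ($B{\left(Q \right)} = -5 + Q Q = -5 + Q^{2}$)
$H{\left(4,6 \right)} \left(-3\right) \left(-3\right) \left(50 - \left(\frac{1}{5} + \frac{1}{B{\left(2 \right)}}\right)\right) = 3 \cdot 6 \cdot 4 \left(-3\right) \left(-3\right) \left(50 - \left(\frac{1}{5} + \frac{1}{-5 + 2^{2}}\right)\right) = 72 \left(-3\right) \left(-3\right) \left(50 - \left(\frac{1}{5} + \frac{1}{-5 + 4}\right)\right) = \left(-216\right) \left(-3\right) \left(50 - - \frac{4}{5}\right) = 648 \left(50 - - \frac{4}{5}\right) = 648 \left(50 + \left(- \frac{1}{5} + 1\right)\right) = 648 \left(50 + \frac{4}{5}\right) = 648 \cdot \frac{254}{5} = \frac{164592}{5}$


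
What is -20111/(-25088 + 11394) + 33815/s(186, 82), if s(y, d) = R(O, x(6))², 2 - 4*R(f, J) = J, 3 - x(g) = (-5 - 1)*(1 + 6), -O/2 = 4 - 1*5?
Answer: 7446186999/25320206 ≈ 294.08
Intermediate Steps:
O = 2 (O = -2*(4 - 1*5) = -2*(4 - 5) = -2*(-1) = 2)
x(g) = 45 (x(g) = 3 - (-5 - 1)*(1 + 6) = 3 - (-6)*7 = 3 - 1*(-42) = 3 + 42 = 45)
R(f, J) = ½ - J/4
s(y, d) = 1849/16 (s(y, d) = (½ - ¼*45)² = (½ - 45/4)² = (-43/4)² = 1849/16)
-20111/(-25088 + 11394) + 33815/s(186, 82) = -20111/(-25088 + 11394) + 33815/(1849/16) = -20111/(-13694) + 33815*(16/1849) = -20111*(-1/13694) + 541040/1849 = 20111/13694 + 541040/1849 = 7446186999/25320206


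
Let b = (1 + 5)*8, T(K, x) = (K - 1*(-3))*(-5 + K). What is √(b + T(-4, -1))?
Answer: √57 ≈ 7.5498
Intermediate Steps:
T(K, x) = (-5 + K)*(3 + K) (T(K, x) = (K + 3)*(-5 + K) = (3 + K)*(-5 + K) = (-5 + K)*(3 + K))
b = 48 (b = 6*8 = 48)
√(b + T(-4, -1)) = √(48 + (-15 + (-4)² - 2*(-4))) = √(48 + (-15 + 16 + 8)) = √(48 + 9) = √57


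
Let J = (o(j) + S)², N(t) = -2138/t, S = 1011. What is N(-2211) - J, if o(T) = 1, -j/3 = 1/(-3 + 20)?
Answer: -2264380246/2211 ≈ -1.0241e+6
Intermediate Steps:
j = -3/17 (j = -3/(-3 + 20) = -3/17 ≈ -0.17647)
J = 1024144 (J = (1 + 1011)² = 1012² = 1024144)
N(-2211) - J = -2138/(-2211) - 1*1024144 = -2138*(-1/2211) - 1024144 = 2138/2211 - 1024144 = -2264380246/2211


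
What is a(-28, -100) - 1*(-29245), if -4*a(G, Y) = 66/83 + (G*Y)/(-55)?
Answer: 53424247/1826 ≈ 29258.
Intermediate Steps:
a(G, Y) = -33/166 + G*Y/220 (a(G, Y) = -(66/83 + (G*Y)/(-55))/4 = -(66*(1/83) + (G*Y)*(-1/55))/4 = -(66/83 - G*Y/55)/4 = -33/166 + G*Y/220)
a(-28, -100) - 1*(-29245) = (-33/166 + (1/220)*(-28)*(-100)) - 1*(-29245) = (-33/166 + 140/11) + 29245 = 22877/1826 + 29245 = 53424247/1826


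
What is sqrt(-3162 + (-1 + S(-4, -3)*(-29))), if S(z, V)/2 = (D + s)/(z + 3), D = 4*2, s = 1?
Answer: I*sqrt(2641) ≈ 51.391*I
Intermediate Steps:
D = 8
S(z, V) = 18/(3 + z) (S(z, V) = 2*((8 + 1)/(z + 3)) = 2*(9/(3 + z)) = 18/(3 + z))
sqrt(-3162 + (-1 + S(-4, -3)*(-29))) = sqrt(-3162 + (-1 + (18/(3 - 4))*(-29))) = sqrt(-3162 + (-1 + (18/(-1))*(-29))) = sqrt(-3162 + (-1 + (18*(-1))*(-29))) = sqrt(-3162 + (-1 - 18*(-29))) = sqrt(-3162 + (-1 + 522)) = sqrt(-3162 + 521) = sqrt(-2641) = I*sqrt(2641)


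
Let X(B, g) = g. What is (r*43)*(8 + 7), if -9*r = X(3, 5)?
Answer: -1075/3 ≈ -358.33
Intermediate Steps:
r = -5/9 (r = -⅑*5 = -5/9 ≈ -0.55556)
(r*43)*(8 + 7) = (-5/9*43)*(8 + 7) = -215/9*15 = -1075/3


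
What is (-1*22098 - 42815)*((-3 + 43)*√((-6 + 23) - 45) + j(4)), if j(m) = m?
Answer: -259652 - 5193040*I*√7 ≈ -2.5965e+5 - 1.3739e+7*I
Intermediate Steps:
(-1*22098 - 42815)*((-3 + 43)*√((-6 + 23) - 45) + j(4)) = (-1*22098 - 42815)*((-3 + 43)*√((-6 + 23) - 45) + 4) = (-22098 - 42815)*(40*√(17 - 45) + 4) = -64913*(40*√(-28) + 4) = -64913*(40*(2*I*√7) + 4) = -64913*(80*I*√7 + 4) = -64913*(4 + 80*I*√7) = -259652 - 5193040*I*√7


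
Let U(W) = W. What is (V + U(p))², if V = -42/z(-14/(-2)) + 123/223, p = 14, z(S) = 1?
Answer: 37466641/49729 ≈ 753.42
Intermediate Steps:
V = -9243/223 (V = -42/1 + 123/223 = -42*1 + 123*(1/223) = -42 + 123/223 = -9243/223 ≈ -41.448)
(V + U(p))² = (-9243/223 + 14)² = (-6121/223)² = 37466641/49729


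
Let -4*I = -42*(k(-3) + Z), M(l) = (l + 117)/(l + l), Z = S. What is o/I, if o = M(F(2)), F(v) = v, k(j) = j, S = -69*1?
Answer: -17/432 ≈ -0.039352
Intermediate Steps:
S = -69
Z = -69
M(l) = (117 + l)/(2*l) (M(l) = (117 + l)/((2*l)) = (117 + l)*(1/(2*l)) = (117 + l)/(2*l))
o = 119/4 (o = (1/2)*(117 + 2)/2 = (1/2)*(1/2)*119 = 119/4 ≈ 29.750)
I = -756 (I = -(-21)*(-3 - 69)/2 = -(-21)*(-72)/2 = -1/4*3024 = -756)
o/I = (119/4)/(-756) = (119/4)*(-1/756) = -17/432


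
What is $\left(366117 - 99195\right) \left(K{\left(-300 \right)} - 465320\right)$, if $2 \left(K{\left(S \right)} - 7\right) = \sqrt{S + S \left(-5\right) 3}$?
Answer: $-124202276586 + 1334610 \sqrt{42} \approx -1.2419 \cdot 10^{11}$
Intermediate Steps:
$K{\left(S \right)} = 7 + \frac{\sqrt{14} \sqrt{- S}}{2}$ ($K{\left(S \right)} = 7 + \frac{\sqrt{S + S \left(-5\right) 3}}{2} = 7 + \frac{\sqrt{S + - 5 S 3}}{2} = 7 + \frac{\sqrt{S - 15 S}}{2} = 7 + \frac{\sqrt{- 14 S}}{2} = 7 + \frac{\sqrt{14} \sqrt{- S}}{2}$)
$\left(366117 - 99195\right) \left(K{\left(-300 \right)} - 465320\right) = \left(366117 - 99195\right) \left(\left(7 + \frac{\sqrt{14} \sqrt{\left(-1\right) \left(-300\right)}}{2}\right) - 465320\right) = 266922 \left(\left(7 + \frac{\sqrt{14} \sqrt{300}}{2}\right) - 465320\right) = 266922 \left(\left(7 + \frac{\sqrt{14} \cdot 10 \sqrt{3}}{2}\right) - 465320\right) = 266922 \left(\left(7 + 5 \sqrt{42}\right) - 465320\right) = 266922 \left(-465313 + 5 \sqrt{42}\right) = -124202276586 + 1334610 \sqrt{42}$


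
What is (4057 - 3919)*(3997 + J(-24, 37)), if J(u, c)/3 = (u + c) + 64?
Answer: 583464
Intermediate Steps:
J(u, c) = 192 + 3*c + 3*u (J(u, c) = 3*((u + c) + 64) = 3*((c + u) + 64) = 3*(64 + c + u) = 192 + 3*c + 3*u)
(4057 - 3919)*(3997 + J(-24, 37)) = (4057 - 3919)*(3997 + (192 + 3*37 + 3*(-24))) = 138*(3997 + (192 + 111 - 72)) = 138*(3997 + 231) = 138*4228 = 583464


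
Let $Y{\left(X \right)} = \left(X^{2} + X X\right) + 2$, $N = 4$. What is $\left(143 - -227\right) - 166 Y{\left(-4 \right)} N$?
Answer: $-22206$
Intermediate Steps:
$Y{\left(X \right)} = 2 + 2 X^{2}$ ($Y{\left(X \right)} = \left(X^{2} + X^{2}\right) + 2 = 2 X^{2} + 2 = 2 + 2 X^{2}$)
$\left(143 - -227\right) - 166 Y{\left(-4 \right)} N = \left(143 - -227\right) - 166 \left(2 + 2 \left(-4\right)^{2}\right) 4 = \left(143 + 227\right) - 166 \left(2 + 2 \cdot 16\right) 4 = 370 - 166 \left(2 + 32\right) 4 = 370 - 166 \cdot 34 \cdot 4 = 370 - 22576 = -22206$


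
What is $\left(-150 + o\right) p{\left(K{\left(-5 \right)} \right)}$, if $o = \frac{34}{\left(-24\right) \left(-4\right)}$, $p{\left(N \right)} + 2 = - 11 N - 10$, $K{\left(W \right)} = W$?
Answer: $- \frac{308869}{48} \approx -6434.8$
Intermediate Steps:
$p{\left(N \right)} = -12 - 11 N$ ($p{\left(N \right)} = -2 - \left(10 + 11 N\right) = -12 - 11 N$)
$o = \frac{17}{48}$ ($o = \frac{34}{96} = 34 \cdot \frac{1}{96} = \frac{17}{48} \approx 0.35417$)
$\left(-150 + o\right) p{\left(K{\left(-5 \right)} \right)} = \left(-150 + \frac{17}{48}\right) \left(-12 - -55\right) = - \frac{7183 \left(-12 + 55\right)}{48} = \left(- \frac{7183}{48}\right) 43 = - \frac{308869}{48}$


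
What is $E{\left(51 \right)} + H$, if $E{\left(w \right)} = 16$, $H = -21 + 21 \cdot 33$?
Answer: $688$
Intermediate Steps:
$H = 672$ ($H = -21 + 693 = 672$)
$E{\left(51 \right)} + H = 16 + 672 = 688$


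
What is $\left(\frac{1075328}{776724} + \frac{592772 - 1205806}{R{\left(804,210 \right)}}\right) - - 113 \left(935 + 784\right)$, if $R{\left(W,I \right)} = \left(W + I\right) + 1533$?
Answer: $\frac{31984044510893}{164859669} \approx 1.9401 \cdot 10^{5}$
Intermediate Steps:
$R{\left(W,I \right)} = 1533 + I + W$ ($R{\left(W,I \right)} = \left(I + W\right) + 1533 = 1533 + I + W$)
$\left(\frac{1075328}{776724} + \frac{592772 - 1205806}{R{\left(804,210 \right)}}\right) - - 113 \left(935 + 784\right) = \left(\frac{1075328}{776724} + \frac{592772 - 1205806}{1533 + 210 + 804}\right) - - 113 \left(935 + 784\right) = \left(1075328 \cdot \frac{1}{776724} - \frac{613034}{2547}\right) - \left(-113\right) 1719 = \left(\frac{268832}{194181} - \frac{613034}{2547}\right) - -194247 = \left(\frac{268832}{194181} - \frac{613034}{2547}\right) + 194247 = - \frac{39451613350}{164859669} + 194247 = \frac{31984044510893}{164859669}$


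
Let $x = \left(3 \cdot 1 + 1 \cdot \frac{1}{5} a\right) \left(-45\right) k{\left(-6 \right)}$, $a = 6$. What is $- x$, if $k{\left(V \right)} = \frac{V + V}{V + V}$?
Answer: $189$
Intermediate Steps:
$k{\left(V \right)} = 1$ ($k{\left(V \right)} = \frac{2 V}{2 V} = 2 V \frac{1}{2 V} = 1$)
$x = -189$ ($x = \left(3 \cdot 1 + 1 \cdot \frac{1}{5} \cdot 6\right) \left(-45\right) 1 = \left(3 + 1 \cdot \frac{1}{5} \cdot 6\right) \left(-45\right) 1 = \left(3 + \frac{1}{5} \cdot 6\right) \left(-45\right) 1 = \left(3 + \frac{6}{5}\right) \left(-45\right) 1 = \frac{21}{5} \left(-45\right) 1 = \left(-189\right) 1 = -189$)
$- x = \left(-1\right) \left(-189\right) = 189$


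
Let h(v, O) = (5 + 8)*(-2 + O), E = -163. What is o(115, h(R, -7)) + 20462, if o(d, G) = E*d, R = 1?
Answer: 1717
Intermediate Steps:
h(v, O) = -26 + 13*O (h(v, O) = 13*(-2 + O) = -26 + 13*O)
o(d, G) = -163*d
o(115, h(R, -7)) + 20462 = -163*115 + 20462 = -18745 + 20462 = 1717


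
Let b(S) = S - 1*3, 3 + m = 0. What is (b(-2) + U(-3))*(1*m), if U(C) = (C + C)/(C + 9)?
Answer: 18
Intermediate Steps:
m = -3 (m = -3 + 0 = -3)
U(C) = 2*C/(9 + C) (U(C) = (2*C)/(9 + C) = 2*C/(9 + C))
b(S) = -3 + S (b(S) = S - 3 = -3 + S)
(b(-2) + U(-3))*(1*m) = ((-3 - 2) + 2*(-3)/(9 - 3))*(1*(-3)) = (-5 + 2*(-3)/6)*(-3) = (-5 + 2*(-3)*(⅙))*(-3) = (-5 - 1)*(-3) = -6*(-3) = 18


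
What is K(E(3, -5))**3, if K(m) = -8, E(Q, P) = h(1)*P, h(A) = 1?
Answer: -512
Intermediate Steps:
E(Q, P) = P (E(Q, P) = 1*P = P)
K(E(3, -5))**3 = (-8)**3 = -512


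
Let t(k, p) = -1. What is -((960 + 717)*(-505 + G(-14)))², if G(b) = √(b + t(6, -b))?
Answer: -717172018290 + 2840452290*I*√15 ≈ -7.1717e+11 + 1.1001e+10*I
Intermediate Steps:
G(b) = √(-1 + b) (G(b) = √(b - 1) = √(-1 + b))
-((960 + 717)*(-505 + G(-14)))² = -((960 + 717)*(-505 + √(-1 - 14)))² = -(1677*(-505 + √(-15)))² = -(1677*(-505 + I*√15))² = -(-846885 + 1677*I*√15)²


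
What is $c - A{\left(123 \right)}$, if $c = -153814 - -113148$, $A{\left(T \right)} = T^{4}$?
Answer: $-228927307$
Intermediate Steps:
$c = -40666$ ($c = -153814 + 113148 = -40666$)
$c - A{\left(123 \right)} = -40666 - 123^{4} = -40666 - 228886641 = -228927307$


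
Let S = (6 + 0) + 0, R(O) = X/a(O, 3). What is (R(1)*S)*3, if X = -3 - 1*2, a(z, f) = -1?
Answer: 90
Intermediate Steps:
X = -5 (X = -3 - 2 = -5)
R(O) = 5 (R(O) = -5/(-1) = -5*(-1) = 5)
S = 6 (S = 6 + 0 = 6)
(R(1)*S)*3 = (5*6)*3 = 30*3 = 90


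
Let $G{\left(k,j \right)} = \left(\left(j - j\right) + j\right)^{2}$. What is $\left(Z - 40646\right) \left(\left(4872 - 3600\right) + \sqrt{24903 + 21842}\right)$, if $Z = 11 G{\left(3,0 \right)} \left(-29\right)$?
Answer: $-51701712 - 40646 \sqrt{46745} \approx -6.049 \cdot 10^{7}$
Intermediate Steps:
$G{\left(k,j \right)} = j^{2}$ ($G{\left(k,j \right)} = \left(0 + j\right)^{2} = j^{2}$)
$Z = 0$ ($Z = 11 \cdot 0^{2} \left(-29\right) = 11 \cdot 0 \left(-29\right) = 0 \left(-29\right) = 0$)
$\left(Z - 40646\right) \left(\left(4872 - 3600\right) + \sqrt{24903 + 21842}\right) = \left(0 - 40646\right) \left(\left(4872 - 3600\right) + \sqrt{24903 + 21842}\right) = - 40646 \left(\left(4872 - 3600\right) + \sqrt{46745}\right) = - 40646 \left(1272 + \sqrt{46745}\right) = -51701712 - 40646 \sqrt{46745}$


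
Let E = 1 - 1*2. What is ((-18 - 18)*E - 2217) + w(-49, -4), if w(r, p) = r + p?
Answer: -2234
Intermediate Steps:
E = -1 (E = 1 - 2 = -1)
w(r, p) = p + r
((-18 - 18)*E - 2217) + w(-49, -4) = ((-18 - 18)*(-1) - 2217) + (-4 - 49) = (-36*(-1) - 2217) - 53 = (36 - 2217) - 53 = -2181 - 53 = -2234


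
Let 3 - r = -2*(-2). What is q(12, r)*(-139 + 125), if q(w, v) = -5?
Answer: 70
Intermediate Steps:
r = -1 (r = 3 - (-2)*(-2) = 3 - 1*4 = 3 - 4 = -1)
q(12, r)*(-139 + 125) = -5*(-139 + 125) = -5*(-14) = 70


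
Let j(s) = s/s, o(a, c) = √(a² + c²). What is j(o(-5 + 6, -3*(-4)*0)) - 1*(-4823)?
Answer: 4824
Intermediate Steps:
j(s) = 1
j(o(-5 + 6, -3*(-4)*0)) - 1*(-4823) = 1 - 1*(-4823) = 1 + 4823 = 4824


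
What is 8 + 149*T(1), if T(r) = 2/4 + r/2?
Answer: 157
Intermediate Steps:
T(r) = ½ + r/2 (T(r) = 2*(¼) + r*(½) = ½ + r/2)
8 + 149*T(1) = 8 + 149*(½ + (½)*1) = 8 + 149*(½ + ½) = 8 + 149*1 = 8 + 149 = 157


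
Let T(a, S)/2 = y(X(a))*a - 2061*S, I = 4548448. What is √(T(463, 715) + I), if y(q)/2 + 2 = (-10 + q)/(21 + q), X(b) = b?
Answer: √193508933/11 ≈ 1264.6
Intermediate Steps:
y(q) = -4 + 2*(-10 + q)/(21 + q) (y(q) = -4 + 2*((-10 + q)/(21 + q)) = -4 + 2*(-10 + q)/(21 + q))
T(a, S) = -4122*S + 4*a*(-52 - a)/(21 + a) (T(a, S) = 2*((2*(-52 - a)/(21 + a))*a - 2061*S) = 2*(2*a*(-52 - a)/(21 + a) - 2061*S) = 2*(-2061*S + 2*a*(-52 - a)/(21 + a)) = -4122*S + 4*a*(-52 - a)/(21 + a))
√(T(463, 715) + I) = √(2*(-2061*715*(21 + 463) - 2*463*(52 + 463))/(21 + 463) + 4548448) = √(2*(-2061*715*484 - 2*463*515)/484 + 4548448) = √(2*(1/484)*(-713229660 - 476890) + 4548448) = √(2*(1/484)*(-713706550) + 4548448) = √(-356853275/121 + 4548448) = √(193508933/121) = √193508933/11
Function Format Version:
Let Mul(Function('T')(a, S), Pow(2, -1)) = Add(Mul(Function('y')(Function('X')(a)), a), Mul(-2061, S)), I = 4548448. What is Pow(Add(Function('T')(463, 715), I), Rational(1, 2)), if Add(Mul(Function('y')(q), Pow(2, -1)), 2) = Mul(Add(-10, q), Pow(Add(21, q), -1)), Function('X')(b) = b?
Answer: Mul(Rational(1, 11), Pow(193508933, Rational(1, 2))) ≈ 1264.6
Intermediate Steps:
Function('y')(q) = Add(-4, Mul(2, Pow(Add(21, q), -1), Add(-10, q))) (Function('y')(q) = Add(-4, Mul(2, Mul(Add(-10, q), Pow(Add(21, q), -1)))) = Add(-4, Mul(2, Mul(Pow(Add(21, q), -1), Add(-10, q)))) = Add(-4, Mul(2, Pow(Add(21, q), -1), Add(-10, q))))
Function('T')(a, S) = Add(Mul(-4122, S), Mul(4, a, Pow(Add(21, a), -1), Add(-52, Mul(-1, a)))) (Function('T')(a, S) = Mul(2, Add(Mul(Mul(2, Pow(Add(21, a), -1), Add(-52, Mul(-1, a))), a), Mul(-2061, S))) = Mul(2, Add(Mul(2, a, Pow(Add(21, a), -1), Add(-52, Mul(-1, a))), Mul(-2061, S))) = Mul(2, Add(Mul(-2061, S), Mul(2, a, Pow(Add(21, a), -1), Add(-52, Mul(-1, a))))) = Add(Mul(-4122, S), Mul(4, a, Pow(Add(21, a), -1), Add(-52, Mul(-1, a)))))
Pow(Add(Function('T')(463, 715), I), Rational(1, 2)) = Pow(Add(Mul(2, Pow(Add(21, 463), -1), Add(Mul(-2061, 715, Add(21, 463)), Mul(-2, 463, Add(52, 463)))), 4548448), Rational(1, 2)) = Pow(Add(Mul(2, Pow(484, -1), Add(Mul(-2061, 715, 484), Mul(-2, 463, 515))), 4548448), Rational(1, 2)) = Pow(Add(Mul(2, Rational(1, 484), Add(-713229660, -476890)), 4548448), Rational(1, 2)) = Pow(Add(Mul(2, Rational(1, 484), -713706550), 4548448), Rational(1, 2)) = Pow(Add(Rational(-356853275, 121), 4548448), Rational(1, 2)) = Pow(Rational(193508933, 121), Rational(1, 2)) = Mul(Rational(1, 11), Pow(193508933, Rational(1, 2)))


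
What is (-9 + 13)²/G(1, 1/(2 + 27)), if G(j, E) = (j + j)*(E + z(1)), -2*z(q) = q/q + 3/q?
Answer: -232/57 ≈ -4.0702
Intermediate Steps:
z(q) = -½ - 3/(2*q) (z(q) = -(q/q + 3/q)/2 = -(1 + 3/q)/2 = -½ - 3/(2*q))
G(j, E) = 2*j*(-2 + E) (G(j, E) = (j + j)*(E + (½)*(-3 - 1*1)/1) = (2*j)*(E + (½)*1*(-3 - 1)) = (2*j)*(E + (½)*1*(-4)) = (2*j)*(E - 2) = (2*j)*(-2 + E) = 2*j*(-2 + E))
(-9 + 13)²/G(1, 1/(2 + 27)) = (-9 + 13)²/((2*1*(-2 + 1/(2 + 27)))) = 4²/((2*1*(-2 + 1/29))) = 16/((2*1*(-2 + 1/29))) = 16/((2*1*(-57/29))) = 16/(-114/29) = 16*(-29/114) = -232/57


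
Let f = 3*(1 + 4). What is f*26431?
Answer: 396465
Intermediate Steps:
f = 15 (f = 3*5 = 15)
f*26431 = 15*26431 = 396465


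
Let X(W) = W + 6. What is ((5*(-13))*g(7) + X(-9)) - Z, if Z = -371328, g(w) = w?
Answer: 370870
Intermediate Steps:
X(W) = 6 + W
((5*(-13))*g(7) + X(-9)) - Z = ((5*(-13))*7 + (6 - 9)) - 1*(-371328) = (-65*7 - 3) + 371328 = (-455 - 3) + 371328 = -458 + 371328 = 370870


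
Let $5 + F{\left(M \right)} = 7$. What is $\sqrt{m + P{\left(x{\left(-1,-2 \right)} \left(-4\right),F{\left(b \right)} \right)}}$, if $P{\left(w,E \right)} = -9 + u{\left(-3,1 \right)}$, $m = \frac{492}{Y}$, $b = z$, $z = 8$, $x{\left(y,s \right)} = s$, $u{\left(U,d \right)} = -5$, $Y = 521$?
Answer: $\frac{i \sqrt{3543842}}{521} \approx 3.6133 i$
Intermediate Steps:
$b = 8$
$F{\left(M \right)} = 2$ ($F{\left(M \right)} = -5 + 7 = 2$)
$m = \frac{492}{521} \approx 0.94434$
$P{\left(w,E \right)} = -14$ ($P{\left(w,E \right)} = -9 - 5 = -14$)
$\sqrt{m + P{\left(x{\left(-1,-2 \right)} \left(-4\right),F{\left(b \right)} \right)}} = \sqrt{\frac{492}{521} - 14} = \sqrt{- \frac{6802}{521}} = \frac{i \sqrt{3543842}}{521}$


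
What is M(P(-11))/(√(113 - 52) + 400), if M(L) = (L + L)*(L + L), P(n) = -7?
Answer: 78400/159939 - 196*√61/159939 ≈ 0.48062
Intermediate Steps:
M(L) = 4*L² (M(L) = (2*L)*(2*L) = 4*L²)
M(P(-11))/(√(113 - 52) + 400) = (4*(-7)²)/(√(113 - 52) + 400) = (4*49)/(√61 + 400) = 196/(400 + √61)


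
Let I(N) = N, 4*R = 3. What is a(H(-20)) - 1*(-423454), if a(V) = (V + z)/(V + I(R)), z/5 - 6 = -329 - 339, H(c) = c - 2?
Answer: 2118054/5 ≈ 4.2361e+5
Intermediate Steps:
R = ¾ (R = (¼)*3 = ¾ ≈ 0.75000)
H(c) = -2 + c
z = -3310 (z = 30 + 5*(-329 - 339) = 30 + 5*(-668) = 30 - 3340 = -3310)
a(V) = (-3310 + V)/(¾ + V) (a(V) = (V - 3310)/(V + ¾) = (-3310 + V)/(¾ + V))
a(H(-20)) - 1*(-423454) = 4*(-3310 + (-2 - 20))/(3 + 4*(-2 - 20)) - 1*(-423454) = 4*(-3310 - 22)/(3 + 4*(-22)) + 423454 = 4*(-3332)/(3 - 88) + 423454 = 4*(-3332)/(-85) + 423454 = 4*(-1/85)*(-3332) + 423454 = 784/5 + 423454 = 2118054/5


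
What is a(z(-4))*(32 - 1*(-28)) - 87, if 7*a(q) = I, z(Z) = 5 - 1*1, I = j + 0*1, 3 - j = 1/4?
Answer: -444/7 ≈ -63.429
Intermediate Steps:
j = 11/4 (j = 3 - 1/4 = 3 - 1*¼ = 3 - ¼ = 11/4 ≈ 2.7500)
I = 11/4 (I = 11/4 + 0*1 = 11/4 + 0 = 11/4 ≈ 2.7500)
z(Z) = 4 (z(Z) = 5 - 1 = 4)
a(q) = 11/28 (a(q) = (⅐)*(11/4) = 11/28)
a(z(-4))*(32 - 1*(-28)) - 87 = 11*(32 - 1*(-28))/28 - 87 = 11*(32 + 28)/28 - 87 = (11/28)*60 - 87 = 165/7 - 87 = -444/7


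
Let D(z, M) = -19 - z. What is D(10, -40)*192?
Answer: -5568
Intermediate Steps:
D(10, -40)*192 = (-19 - 1*10)*192 = (-19 - 10)*192 = -29*192 = -5568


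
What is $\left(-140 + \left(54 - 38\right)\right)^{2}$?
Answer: $15376$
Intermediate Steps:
$\left(-140 + \left(54 - 38\right)\right)^{2} = \left(-140 + 16\right)^{2} = \left(-124\right)^{2} = 15376$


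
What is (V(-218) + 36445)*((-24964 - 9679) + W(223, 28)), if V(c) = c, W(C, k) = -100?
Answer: -1258634661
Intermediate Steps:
(V(-218) + 36445)*((-24964 - 9679) + W(223, 28)) = (-218 + 36445)*((-24964 - 9679) - 100) = 36227*(-34643 - 100) = 36227*(-34743) = -1258634661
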